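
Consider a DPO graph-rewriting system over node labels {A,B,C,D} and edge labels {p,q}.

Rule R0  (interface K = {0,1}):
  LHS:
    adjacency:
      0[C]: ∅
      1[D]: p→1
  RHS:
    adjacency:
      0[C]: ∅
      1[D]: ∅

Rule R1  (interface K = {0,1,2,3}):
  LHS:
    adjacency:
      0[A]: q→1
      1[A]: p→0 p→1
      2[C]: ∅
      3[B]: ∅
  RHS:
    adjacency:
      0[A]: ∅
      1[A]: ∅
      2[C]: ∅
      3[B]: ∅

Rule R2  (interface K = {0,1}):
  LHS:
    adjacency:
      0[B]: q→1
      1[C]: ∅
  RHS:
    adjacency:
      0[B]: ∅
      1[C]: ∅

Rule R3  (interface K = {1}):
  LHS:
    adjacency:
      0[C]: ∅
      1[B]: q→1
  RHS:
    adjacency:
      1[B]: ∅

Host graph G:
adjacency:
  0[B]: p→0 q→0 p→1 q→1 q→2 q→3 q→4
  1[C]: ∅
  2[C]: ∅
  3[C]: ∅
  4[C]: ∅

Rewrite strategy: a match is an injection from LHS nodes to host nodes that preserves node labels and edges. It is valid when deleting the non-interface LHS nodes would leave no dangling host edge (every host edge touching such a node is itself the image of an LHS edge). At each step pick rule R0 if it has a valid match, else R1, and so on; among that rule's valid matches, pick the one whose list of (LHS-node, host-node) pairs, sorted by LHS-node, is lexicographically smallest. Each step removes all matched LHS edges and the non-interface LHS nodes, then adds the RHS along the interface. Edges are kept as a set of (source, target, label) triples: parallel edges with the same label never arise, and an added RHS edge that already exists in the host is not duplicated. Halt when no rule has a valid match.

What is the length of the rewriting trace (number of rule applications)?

[0] host  ⇒  5 nodes, 7 edges  {0-p->0 0-q->0 0-p->1 0-q->1 0-q->2 0-q->3 0-q->4}
[1] R2 @ {0↦0, 1↦1}  ⇒  5 nodes, 6 edges  {0-p->0 0-q->0 0-p->1 0-q->2 0-q->3 0-q->4}
[2] R2 @ {0↦0, 1↦2}  ⇒  5 nodes, 5 edges  {0-p->0 0-q->0 0-p->1 0-q->3 0-q->4}
[3] R2 @ {0↦0, 1↦3}  ⇒  5 nodes, 4 edges  {0-p->0 0-q->0 0-p->1 0-q->4}
[4] R2 @ {0↦0, 1↦4}  ⇒  5 nodes, 3 edges  {0-p->0 0-q->0 0-p->1}
[5] R3 @ {0↦2, 1↦0}  ⇒  4 nodes, 2 edges  {0-p->0 0-p->1}
normal form: no rule applies after step 5

Answer: 5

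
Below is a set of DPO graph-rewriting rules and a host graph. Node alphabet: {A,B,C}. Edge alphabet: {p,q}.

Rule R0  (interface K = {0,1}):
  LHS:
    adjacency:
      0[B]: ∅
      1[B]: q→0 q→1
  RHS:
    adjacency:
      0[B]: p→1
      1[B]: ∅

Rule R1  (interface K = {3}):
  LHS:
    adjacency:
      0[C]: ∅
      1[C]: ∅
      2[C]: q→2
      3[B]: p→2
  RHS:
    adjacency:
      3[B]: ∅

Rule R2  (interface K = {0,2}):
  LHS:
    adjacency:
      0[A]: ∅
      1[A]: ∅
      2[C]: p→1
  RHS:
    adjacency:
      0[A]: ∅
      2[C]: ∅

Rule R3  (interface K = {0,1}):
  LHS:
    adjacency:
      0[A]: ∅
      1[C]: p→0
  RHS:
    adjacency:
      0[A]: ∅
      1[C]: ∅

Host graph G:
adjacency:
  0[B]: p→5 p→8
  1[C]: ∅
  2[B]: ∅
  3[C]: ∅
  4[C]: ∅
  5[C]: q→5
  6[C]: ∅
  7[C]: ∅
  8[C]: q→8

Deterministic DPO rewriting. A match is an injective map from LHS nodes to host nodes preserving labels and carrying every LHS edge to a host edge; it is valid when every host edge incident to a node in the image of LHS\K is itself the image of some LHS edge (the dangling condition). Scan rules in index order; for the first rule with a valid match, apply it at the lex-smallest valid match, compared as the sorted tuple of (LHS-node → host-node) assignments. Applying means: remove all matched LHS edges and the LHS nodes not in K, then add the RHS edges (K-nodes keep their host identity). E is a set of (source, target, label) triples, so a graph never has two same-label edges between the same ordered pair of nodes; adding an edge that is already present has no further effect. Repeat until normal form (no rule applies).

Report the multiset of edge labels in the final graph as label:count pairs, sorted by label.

Answer: (no edges)

Steps:
start.  V:9 E:4  edges: 0-p->5 0-p->8 5-q->5 8-q->8
1. fire R1 via {0↦1, 1↦3, 2↦5, 3↦0}  →  V:6 E:2  edges: 0-p->8 8-q->8
2. fire R1 via {0↦4, 1↦6, 2↦8, 3↦0}  →  V:3 E:0  edges: ∅
final graph: no rule applies after step 2
NF edges: []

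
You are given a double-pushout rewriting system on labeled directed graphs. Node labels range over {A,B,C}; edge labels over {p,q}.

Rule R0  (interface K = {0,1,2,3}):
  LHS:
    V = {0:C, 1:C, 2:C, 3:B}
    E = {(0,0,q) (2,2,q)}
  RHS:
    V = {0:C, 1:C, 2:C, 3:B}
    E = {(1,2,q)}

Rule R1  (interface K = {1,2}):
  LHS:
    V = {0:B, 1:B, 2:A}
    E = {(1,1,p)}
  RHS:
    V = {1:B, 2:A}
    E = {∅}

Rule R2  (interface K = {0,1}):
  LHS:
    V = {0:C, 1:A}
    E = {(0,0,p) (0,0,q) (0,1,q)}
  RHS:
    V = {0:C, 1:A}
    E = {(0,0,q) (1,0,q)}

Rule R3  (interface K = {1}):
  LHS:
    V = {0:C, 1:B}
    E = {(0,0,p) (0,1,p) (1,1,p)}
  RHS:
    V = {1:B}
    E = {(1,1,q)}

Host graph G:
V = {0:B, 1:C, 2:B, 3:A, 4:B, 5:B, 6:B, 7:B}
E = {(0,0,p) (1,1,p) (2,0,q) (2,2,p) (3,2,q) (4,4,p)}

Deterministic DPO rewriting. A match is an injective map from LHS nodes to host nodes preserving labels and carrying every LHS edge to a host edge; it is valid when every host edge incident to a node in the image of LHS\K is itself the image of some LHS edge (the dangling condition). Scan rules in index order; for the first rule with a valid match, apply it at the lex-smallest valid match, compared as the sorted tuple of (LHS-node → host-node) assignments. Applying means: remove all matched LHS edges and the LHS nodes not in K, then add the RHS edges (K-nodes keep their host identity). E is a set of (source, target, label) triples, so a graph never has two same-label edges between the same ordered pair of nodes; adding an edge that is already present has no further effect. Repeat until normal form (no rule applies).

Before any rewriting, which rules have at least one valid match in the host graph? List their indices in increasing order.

Answer: [R1]

Steps:
R0: no valid match — LHS pattern not found
R1: 9 valid matches — {0↦5, 1↦0, 2↦3}, {0↦5, 1↦2, 2↦3}, {0↦5, 1↦4, 2↦3} (+6 more)
R2: no valid match — LHS pattern not found
R3: no valid match — LHS pattern not found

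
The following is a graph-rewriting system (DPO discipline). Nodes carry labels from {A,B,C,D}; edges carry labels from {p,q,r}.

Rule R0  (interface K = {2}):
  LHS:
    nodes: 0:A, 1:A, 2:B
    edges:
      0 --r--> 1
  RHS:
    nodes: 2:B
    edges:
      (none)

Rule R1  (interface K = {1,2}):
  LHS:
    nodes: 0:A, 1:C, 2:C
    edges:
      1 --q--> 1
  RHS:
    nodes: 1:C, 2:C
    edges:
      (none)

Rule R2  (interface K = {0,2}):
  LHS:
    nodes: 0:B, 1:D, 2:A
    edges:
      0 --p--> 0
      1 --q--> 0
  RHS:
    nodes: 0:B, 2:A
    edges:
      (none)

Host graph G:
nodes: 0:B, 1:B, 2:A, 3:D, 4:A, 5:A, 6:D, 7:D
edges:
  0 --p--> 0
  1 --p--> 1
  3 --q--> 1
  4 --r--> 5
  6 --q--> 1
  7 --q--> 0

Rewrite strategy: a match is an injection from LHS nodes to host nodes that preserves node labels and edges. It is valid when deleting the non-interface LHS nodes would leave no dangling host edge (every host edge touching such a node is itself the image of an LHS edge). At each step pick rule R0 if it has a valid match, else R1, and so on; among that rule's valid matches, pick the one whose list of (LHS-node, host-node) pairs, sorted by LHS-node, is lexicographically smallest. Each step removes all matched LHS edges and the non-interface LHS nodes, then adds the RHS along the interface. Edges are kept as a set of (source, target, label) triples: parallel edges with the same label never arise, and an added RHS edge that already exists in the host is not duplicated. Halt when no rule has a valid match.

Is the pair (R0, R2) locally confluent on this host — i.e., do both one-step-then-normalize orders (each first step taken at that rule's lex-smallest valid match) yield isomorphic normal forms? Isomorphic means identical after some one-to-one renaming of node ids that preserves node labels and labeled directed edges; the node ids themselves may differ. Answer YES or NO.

Answer: YES

Steps:
branch R0-first: apply at {0↦4, 1↦5, 2↦0} → |E|=5, then 2 more step(s) → NF |V|=4 |E|=1 V={0:B, 1:B, 2:A, 6:D} E=6-q->1
branch R2-first: apply at {0↦0, 1↦7, 2↦2} → |E|=4, then 2 more step(s) → NF |V|=4 |E|=1 V={0:B, 1:B, 2:A, 6:D} E=6-q->1
graphs isomorphic (equal up to label-preserving node renaming)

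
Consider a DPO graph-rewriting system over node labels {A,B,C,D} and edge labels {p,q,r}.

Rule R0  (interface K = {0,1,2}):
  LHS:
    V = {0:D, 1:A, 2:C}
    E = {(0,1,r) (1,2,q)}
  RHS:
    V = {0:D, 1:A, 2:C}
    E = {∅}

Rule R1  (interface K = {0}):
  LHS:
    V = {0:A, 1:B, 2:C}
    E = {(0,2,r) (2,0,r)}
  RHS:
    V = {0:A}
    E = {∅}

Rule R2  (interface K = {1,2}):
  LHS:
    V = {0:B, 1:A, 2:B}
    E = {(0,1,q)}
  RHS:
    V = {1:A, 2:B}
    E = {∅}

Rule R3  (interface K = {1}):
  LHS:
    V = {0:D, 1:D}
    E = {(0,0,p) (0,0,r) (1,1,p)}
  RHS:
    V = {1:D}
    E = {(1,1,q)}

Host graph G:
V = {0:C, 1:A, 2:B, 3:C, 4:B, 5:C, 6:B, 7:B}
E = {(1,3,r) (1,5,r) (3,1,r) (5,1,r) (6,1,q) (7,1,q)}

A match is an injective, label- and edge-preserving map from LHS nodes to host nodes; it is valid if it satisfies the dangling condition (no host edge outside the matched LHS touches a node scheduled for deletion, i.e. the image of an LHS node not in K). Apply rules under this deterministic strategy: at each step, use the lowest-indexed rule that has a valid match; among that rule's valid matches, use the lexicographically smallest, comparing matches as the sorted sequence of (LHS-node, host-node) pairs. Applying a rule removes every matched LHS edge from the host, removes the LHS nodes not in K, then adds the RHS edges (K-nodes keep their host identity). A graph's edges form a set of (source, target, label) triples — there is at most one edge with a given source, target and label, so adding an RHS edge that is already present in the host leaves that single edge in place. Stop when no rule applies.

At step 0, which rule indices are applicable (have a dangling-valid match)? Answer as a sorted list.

Answer: [R1,R2]

Rewrite trace:
R0: no valid match — LHS pattern not found
R1: 4 valid matches — {0↦1, 1↦2, 2↦3}, {0↦1, 1↦2, 2↦5}, {0↦1, 1↦4, 2↦3} (+1 more)
R2: 6 valid matches — {0↦6, 1↦1, 2↦2}, {0↦6, 1↦1, 2↦4}, {0↦6, 1↦1, 2↦7} (+3 more)
R3: no valid match — LHS pattern not found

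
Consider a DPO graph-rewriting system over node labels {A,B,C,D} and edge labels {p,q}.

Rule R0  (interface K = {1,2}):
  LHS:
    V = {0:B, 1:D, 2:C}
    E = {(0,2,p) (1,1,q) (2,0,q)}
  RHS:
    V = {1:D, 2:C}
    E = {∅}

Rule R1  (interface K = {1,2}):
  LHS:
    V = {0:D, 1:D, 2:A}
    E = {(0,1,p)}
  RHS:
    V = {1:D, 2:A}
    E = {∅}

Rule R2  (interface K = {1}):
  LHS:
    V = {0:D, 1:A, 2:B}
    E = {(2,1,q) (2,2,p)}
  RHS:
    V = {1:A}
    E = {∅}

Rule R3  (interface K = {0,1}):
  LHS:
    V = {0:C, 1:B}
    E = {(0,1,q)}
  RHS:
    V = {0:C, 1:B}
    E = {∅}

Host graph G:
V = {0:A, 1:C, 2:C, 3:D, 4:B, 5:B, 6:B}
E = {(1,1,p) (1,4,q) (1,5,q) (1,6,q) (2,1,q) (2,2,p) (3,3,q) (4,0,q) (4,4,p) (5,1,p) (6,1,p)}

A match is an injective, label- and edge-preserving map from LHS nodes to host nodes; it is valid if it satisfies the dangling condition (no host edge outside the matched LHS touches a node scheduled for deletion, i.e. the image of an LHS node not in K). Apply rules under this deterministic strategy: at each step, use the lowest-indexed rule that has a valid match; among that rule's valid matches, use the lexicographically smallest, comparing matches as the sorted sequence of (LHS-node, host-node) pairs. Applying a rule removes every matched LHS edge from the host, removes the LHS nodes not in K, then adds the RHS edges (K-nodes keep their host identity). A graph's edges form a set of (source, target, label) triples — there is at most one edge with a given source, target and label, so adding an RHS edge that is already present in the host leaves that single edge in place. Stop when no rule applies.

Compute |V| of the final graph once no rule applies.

Answer: 4

Steps:
[0] host  ⇒  7 nodes, 11 edges  {1-p->1 1-q->4 1-q->5 1-q->6 2-q->1 2-p->2 3-q->3 4-q->0 4-p->4 5-p->1 6-p->1}
[1] R0 @ {0↦5, 1↦3, 2↦1}  ⇒  6 nodes, 8 edges  {1-p->1 1-q->4 1-q->6 2-q->1 2-p->2 4-q->0 4-p->4 6-p->1}
[2] R3 @ {0↦1, 1↦4}  ⇒  6 nodes, 7 edges  {1-p->1 1-q->6 2-q->1 2-p->2 4-q->0 4-p->4 6-p->1}
[3] R2 @ {0↦3, 1↦0, 2↦4}  ⇒  4 nodes, 5 edges  {1-p->1 1-q->6 2-q->1 2-p->2 6-p->1}
[4] R3 @ {0↦1, 1↦6}  ⇒  4 nodes, 4 edges  {1-p->1 2-q->1 2-p->2 6-p->1}
final graph: no rule applies after step 4
NF nodes: {0:A, 1:C, 2:C, 6:B}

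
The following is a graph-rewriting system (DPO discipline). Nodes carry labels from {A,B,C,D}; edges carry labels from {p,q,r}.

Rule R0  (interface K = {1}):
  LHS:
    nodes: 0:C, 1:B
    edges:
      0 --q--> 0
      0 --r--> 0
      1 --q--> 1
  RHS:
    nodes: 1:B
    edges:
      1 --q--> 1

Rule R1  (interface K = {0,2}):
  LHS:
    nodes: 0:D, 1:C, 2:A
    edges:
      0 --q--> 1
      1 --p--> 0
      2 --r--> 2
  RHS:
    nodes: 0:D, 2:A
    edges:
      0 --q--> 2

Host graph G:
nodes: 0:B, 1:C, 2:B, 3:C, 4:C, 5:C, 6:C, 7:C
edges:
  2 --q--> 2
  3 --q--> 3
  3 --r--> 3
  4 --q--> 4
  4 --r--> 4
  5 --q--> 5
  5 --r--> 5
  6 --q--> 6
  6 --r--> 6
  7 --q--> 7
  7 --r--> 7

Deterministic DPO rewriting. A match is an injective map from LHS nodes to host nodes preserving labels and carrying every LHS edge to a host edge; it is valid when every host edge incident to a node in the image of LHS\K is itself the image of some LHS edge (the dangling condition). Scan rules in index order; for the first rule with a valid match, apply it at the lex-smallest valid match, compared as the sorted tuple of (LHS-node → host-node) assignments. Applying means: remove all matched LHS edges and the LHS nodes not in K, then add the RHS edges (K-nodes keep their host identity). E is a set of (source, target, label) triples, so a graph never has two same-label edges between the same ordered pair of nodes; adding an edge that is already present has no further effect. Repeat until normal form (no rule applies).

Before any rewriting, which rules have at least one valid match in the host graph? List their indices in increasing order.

Answer: [R0]

Steps:
R0: 5 valid matches — {0↦3, 1↦2}, {0↦4, 1↦2}, {0↦5, 1↦2} (+2 more)
R1: no valid match — LHS pattern not found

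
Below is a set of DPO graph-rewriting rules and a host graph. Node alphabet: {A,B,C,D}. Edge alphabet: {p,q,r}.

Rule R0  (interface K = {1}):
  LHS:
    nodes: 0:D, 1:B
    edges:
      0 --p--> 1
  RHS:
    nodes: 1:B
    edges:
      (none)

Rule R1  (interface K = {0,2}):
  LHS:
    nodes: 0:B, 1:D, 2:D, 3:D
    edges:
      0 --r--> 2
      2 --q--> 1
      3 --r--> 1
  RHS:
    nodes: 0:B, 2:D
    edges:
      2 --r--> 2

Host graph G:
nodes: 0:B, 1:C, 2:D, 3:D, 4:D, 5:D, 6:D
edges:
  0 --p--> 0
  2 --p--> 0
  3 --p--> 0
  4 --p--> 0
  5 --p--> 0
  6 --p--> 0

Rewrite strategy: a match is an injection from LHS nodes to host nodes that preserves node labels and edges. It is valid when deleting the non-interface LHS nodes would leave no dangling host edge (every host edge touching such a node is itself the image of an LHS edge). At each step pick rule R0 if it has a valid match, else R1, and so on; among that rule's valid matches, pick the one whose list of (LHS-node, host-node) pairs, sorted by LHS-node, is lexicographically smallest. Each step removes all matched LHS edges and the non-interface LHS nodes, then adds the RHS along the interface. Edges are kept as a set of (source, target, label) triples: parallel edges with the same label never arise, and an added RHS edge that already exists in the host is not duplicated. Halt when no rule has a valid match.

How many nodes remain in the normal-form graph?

Answer: 2

Steps:
initial: |V|=7 |E|=6  E = 0-p->0 2-p->0 3-p->0 4-p->0 5-p->0 6-p->0
step 1: apply R0 at {0↦2, 1↦0}  → |V|=6 |E|=5  E = 0-p->0 3-p->0 4-p->0 5-p->0 6-p->0
step 2: apply R0 at {0↦3, 1↦0}  → |V|=5 |E|=4  E = 0-p->0 4-p->0 5-p->0 6-p->0
step 3: apply R0 at {0↦4, 1↦0}  → |V|=4 |E|=3  E = 0-p->0 5-p->0 6-p->0
step 4: apply R0 at {0↦5, 1↦0}  → |V|=3 |E|=2  E = 0-p->0 6-p->0
step 5: apply R0 at {0↦6, 1↦0}  → |V|=2 |E|=1  E = 0-p->0
normal form: no rule applies after step 5
NF nodes: {0:B, 1:C}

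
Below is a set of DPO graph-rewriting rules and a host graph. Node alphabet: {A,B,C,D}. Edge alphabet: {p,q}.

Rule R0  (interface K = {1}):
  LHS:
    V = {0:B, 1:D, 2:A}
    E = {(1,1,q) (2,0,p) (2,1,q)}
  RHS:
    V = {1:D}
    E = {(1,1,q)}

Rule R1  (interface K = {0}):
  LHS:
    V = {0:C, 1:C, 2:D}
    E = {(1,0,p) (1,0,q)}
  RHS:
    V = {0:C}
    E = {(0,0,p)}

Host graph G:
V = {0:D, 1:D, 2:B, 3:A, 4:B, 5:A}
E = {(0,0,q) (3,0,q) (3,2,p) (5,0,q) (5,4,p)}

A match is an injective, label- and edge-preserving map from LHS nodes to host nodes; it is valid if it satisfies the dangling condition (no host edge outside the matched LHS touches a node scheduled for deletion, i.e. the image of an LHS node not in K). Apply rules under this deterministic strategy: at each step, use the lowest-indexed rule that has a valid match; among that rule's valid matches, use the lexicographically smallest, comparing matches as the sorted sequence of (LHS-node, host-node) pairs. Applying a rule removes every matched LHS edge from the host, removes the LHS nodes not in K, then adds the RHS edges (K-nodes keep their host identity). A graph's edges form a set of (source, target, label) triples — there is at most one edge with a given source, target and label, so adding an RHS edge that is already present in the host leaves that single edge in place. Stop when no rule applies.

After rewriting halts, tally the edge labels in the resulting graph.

start.  V:6 E:5  edges: 0-q->0 3-q->0 3-p->2 5-q->0 5-p->4
1. fire R0 via {0↦2, 1↦0, 2↦3}  →  V:4 E:3  edges: 0-q->0 5-q->0 5-p->4
2. fire R0 via {0↦4, 1↦0, 2↦5}  →  V:2 E:1  edges: 0-q->0
halt: no rule applies after step 2
NF edges: [(0, 0, 'q')]

Answer: q:1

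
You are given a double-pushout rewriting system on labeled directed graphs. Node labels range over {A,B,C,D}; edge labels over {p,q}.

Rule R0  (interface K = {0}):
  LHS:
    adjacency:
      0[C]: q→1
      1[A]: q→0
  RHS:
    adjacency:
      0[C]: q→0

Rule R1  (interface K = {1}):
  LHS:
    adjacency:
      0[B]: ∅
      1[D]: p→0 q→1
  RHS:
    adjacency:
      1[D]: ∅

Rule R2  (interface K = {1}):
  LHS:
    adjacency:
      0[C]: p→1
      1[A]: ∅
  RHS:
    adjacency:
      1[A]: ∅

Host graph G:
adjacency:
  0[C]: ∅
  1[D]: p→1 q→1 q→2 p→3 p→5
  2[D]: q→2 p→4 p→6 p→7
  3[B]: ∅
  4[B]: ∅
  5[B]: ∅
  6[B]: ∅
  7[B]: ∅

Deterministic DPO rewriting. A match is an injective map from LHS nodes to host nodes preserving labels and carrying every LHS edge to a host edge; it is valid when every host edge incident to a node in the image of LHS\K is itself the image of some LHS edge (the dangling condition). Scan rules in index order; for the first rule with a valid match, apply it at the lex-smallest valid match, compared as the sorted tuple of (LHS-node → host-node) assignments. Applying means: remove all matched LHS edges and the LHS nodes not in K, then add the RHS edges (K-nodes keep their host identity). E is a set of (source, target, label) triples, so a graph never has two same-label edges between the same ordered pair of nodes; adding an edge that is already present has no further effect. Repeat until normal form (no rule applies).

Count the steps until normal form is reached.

Answer: 2

Steps:
start.  V:8 E:9  edges: 1-p->1 1-q->1 1-q->2 1-p->3 1-p->5 2-q->2 2-p->4 2-p->6 2-p->7
1. fire R1 via {0↦3, 1↦1}  →  V:7 E:7  edges: 1-p->1 1-q->2 1-p->5 2-q->2 2-p->4 2-p->6 2-p->7
2. fire R1 via {0↦4, 1↦2}  →  V:6 E:5  edges: 1-p->1 1-q->2 1-p->5 2-p->6 2-p->7
final graph: no rule applies after step 2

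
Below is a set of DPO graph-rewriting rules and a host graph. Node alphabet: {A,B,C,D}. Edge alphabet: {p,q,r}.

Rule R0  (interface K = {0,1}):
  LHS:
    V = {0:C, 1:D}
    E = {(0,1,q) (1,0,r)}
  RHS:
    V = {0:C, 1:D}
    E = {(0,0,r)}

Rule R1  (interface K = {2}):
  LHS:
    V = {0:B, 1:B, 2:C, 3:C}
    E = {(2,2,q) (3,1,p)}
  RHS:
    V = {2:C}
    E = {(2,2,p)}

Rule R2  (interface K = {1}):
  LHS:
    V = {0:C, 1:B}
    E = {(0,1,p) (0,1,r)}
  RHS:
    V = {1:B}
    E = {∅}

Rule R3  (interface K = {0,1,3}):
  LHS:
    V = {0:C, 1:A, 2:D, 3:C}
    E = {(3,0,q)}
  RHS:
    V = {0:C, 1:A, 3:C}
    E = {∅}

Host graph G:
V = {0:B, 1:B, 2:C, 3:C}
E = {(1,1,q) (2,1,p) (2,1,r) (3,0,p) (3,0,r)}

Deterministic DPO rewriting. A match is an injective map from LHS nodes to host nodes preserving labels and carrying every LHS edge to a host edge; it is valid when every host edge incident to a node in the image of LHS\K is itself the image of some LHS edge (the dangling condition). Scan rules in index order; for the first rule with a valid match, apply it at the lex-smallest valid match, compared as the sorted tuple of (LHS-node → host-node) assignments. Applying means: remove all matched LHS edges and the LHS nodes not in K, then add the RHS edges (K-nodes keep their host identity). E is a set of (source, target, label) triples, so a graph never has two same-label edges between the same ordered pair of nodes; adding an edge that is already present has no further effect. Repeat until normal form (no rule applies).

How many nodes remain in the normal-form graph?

start.  V:4 E:5  edges: 1-q->1 2-p->1 2-r->1 3-p->0 3-r->0
1. fire R2 via {0↦2, 1↦1}  →  V:3 E:3  edges: 1-q->1 3-p->0 3-r->0
2. fire R2 via {0↦3, 1↦0}  →  V:2 E:1  edges: 1-q->1
halt: no rule applies after step 2
NF nodes: {0:B, 1:B}

Answer: 2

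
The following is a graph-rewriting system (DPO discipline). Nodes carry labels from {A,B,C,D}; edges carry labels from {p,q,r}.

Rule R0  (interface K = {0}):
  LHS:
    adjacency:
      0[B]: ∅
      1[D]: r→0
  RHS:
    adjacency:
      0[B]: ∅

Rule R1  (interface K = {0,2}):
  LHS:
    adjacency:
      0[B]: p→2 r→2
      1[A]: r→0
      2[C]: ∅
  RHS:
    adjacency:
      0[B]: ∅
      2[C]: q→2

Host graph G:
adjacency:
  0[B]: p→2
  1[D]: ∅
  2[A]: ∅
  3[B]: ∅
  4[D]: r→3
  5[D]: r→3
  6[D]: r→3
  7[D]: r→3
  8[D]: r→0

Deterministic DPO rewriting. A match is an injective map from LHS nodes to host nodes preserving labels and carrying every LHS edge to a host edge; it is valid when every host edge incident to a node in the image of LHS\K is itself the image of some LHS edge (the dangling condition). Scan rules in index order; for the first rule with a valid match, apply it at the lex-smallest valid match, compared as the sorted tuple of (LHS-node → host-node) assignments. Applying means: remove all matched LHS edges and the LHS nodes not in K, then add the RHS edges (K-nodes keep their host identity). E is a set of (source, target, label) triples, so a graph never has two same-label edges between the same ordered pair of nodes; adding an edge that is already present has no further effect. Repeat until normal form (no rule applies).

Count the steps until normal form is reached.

[0] host  ⇒  9 nodes, 6 edges  {0-p->2 4-r->3 5-r->3 6-r->3 7-r->3 8-r->0}
[1] R0 @ {0↦0, 1↦8}  ⇒  8 nodes, 5 edges  {0-p->2 4-r->3 5-r->3 6-r->3 7-r->3}
[2] R0 @ {0↦3, 1↦4}  ⇒  7 nodes, 4 edges  {0-p->2 5-r->3 6-r->3 7-r->3}
[3] R0 @ {0↦3, 1↦5}  ⇒  6 nodes, 3 edges  {0-p->2 6-r->3 7-r->3}
[4] R0 @ {0↦3, 1↦6}  ⇒  5 nodes, 2 edges  {0-p->2 7-r->3}
[5] R0 @ {0↦3, 1↦7}  ⇒  4 nodes, 1 edges  {0-p->2}
normal form: no rule applies after step 5

Answer: 5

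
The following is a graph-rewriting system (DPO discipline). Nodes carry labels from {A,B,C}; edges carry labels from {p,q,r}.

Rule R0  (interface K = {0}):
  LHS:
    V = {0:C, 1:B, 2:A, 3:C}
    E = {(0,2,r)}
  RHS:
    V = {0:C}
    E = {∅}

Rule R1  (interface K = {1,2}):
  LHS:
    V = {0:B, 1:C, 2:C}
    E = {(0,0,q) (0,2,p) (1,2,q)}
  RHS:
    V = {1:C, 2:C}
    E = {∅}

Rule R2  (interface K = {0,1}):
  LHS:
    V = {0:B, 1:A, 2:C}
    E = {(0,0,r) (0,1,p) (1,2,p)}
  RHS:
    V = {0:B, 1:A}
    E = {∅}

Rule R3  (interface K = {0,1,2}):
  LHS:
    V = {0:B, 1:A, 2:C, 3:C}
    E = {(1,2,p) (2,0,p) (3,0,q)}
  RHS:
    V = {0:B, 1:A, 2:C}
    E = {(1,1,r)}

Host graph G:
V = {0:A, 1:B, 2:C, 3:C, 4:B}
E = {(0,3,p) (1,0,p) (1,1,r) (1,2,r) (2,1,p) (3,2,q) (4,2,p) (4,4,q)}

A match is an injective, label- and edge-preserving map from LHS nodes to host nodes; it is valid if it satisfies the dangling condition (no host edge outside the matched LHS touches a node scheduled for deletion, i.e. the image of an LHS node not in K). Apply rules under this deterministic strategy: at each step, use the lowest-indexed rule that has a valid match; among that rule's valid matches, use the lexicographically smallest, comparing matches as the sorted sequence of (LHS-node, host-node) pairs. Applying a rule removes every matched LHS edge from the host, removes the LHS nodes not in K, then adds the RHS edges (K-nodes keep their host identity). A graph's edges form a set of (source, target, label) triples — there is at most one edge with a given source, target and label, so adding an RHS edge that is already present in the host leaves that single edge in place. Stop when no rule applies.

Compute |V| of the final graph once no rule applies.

Answer: 3

Rewrite trace:
start.  V:5 E:8  edges: 0-p->3 1-p->0 1-r->1 1-r->2 2-p->1 3-q->2 4-p->2 4-q->4
1. fire R1 via {0↦4, 1↦3, 2↦2}  →  V:4 E:5  edges: 0-p->3 1-p->0 1-r->1 1-r->2 2-p->1
2. fire R2 via {0↦1, 1↦0, 2↦3}  →  V:3 E:2  edges: 1-r->2 2-p->1
final graph: no rule applies after step 2
NF nodes: {0:A, 1:B, 2:C}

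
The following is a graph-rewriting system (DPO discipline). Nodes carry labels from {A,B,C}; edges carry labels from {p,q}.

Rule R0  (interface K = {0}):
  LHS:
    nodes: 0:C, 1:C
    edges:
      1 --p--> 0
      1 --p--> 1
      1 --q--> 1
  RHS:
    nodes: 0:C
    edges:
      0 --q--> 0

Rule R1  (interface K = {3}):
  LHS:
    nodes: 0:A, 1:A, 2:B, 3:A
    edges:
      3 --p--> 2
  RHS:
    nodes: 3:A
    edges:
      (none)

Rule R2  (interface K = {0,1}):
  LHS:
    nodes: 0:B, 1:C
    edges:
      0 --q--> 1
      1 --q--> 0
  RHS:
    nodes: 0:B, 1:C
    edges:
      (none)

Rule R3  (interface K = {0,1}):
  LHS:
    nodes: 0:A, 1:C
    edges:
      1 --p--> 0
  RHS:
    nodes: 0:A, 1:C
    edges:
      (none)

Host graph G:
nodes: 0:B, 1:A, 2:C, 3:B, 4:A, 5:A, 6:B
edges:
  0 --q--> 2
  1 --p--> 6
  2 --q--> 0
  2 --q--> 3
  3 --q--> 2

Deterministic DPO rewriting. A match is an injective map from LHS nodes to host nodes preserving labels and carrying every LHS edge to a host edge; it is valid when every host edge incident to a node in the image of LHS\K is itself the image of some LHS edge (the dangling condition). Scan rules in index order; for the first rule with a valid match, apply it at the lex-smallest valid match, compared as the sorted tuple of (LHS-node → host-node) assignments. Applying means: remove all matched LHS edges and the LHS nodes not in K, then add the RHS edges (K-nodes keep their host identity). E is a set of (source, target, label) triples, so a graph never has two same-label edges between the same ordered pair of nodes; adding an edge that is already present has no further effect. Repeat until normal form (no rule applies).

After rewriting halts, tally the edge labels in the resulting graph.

Answer: (no edges)

Rewrite trace:
[0] host  ⇒  7 nodes, 5 edges  {0-q->2 1-p->6 2-q->0 2-q->3 3-q->2}
[1] R1 @ {0↦4, 1↦5, 2↦6, 3↦1}  ⇒  4 nodes, 4 edges  {0-q->2 2-q->0 2-q->3 3-q->2}
[2] R2 @ {0↦0, 1↦2}  ⇒  4 nodes, 2 edges  {2-q->3 3-q->2}
[3] R2 @ {0↦3, 1↦2}  ⇒  4 nodes, 0 edges  {∅}
normal form: no rule applies after step 3
NF edges: []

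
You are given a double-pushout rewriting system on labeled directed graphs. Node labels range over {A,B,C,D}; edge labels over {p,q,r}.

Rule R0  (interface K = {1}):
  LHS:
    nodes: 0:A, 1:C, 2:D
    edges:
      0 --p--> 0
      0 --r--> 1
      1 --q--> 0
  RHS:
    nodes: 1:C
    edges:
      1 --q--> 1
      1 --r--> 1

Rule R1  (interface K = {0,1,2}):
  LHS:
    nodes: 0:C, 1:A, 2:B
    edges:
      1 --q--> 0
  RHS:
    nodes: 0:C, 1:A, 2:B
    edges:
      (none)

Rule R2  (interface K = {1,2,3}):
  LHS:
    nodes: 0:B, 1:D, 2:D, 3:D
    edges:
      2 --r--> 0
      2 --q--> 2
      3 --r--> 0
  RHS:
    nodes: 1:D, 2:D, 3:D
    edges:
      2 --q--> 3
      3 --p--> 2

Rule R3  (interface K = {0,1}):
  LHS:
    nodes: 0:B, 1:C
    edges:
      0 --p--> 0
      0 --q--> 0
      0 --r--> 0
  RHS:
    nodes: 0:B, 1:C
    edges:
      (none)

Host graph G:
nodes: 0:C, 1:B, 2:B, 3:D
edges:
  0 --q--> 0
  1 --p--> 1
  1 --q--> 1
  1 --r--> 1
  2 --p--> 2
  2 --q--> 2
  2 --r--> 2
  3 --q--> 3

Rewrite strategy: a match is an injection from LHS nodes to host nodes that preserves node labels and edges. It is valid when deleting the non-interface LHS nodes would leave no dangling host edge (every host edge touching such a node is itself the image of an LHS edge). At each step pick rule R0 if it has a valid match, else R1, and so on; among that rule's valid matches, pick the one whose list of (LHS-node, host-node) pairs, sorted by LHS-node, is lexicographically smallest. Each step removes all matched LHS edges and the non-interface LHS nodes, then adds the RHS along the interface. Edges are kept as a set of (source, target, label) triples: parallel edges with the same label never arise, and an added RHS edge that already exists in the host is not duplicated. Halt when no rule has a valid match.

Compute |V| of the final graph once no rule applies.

start.  V:4 E:8  edges: 0-q->0 1-p->1 1-q->1 1-r->1 2-p->2 2-q->2 2-r->2 3-q->3
1. fire R3 via {0↦1, 1↦0}  →  V:4 E:5  edges: 0-q->0 2-p->2 2-q->2 2-r->2 3-q->3
2. fire R3 via {0↦2, 1↦0}  →  V:4 E:2  edges: 0-q->0 3-q->3
final graph: no rule applies after step 2
NF nodes: {0:C, 1:B, 2:B, 3:D}

Answer: 4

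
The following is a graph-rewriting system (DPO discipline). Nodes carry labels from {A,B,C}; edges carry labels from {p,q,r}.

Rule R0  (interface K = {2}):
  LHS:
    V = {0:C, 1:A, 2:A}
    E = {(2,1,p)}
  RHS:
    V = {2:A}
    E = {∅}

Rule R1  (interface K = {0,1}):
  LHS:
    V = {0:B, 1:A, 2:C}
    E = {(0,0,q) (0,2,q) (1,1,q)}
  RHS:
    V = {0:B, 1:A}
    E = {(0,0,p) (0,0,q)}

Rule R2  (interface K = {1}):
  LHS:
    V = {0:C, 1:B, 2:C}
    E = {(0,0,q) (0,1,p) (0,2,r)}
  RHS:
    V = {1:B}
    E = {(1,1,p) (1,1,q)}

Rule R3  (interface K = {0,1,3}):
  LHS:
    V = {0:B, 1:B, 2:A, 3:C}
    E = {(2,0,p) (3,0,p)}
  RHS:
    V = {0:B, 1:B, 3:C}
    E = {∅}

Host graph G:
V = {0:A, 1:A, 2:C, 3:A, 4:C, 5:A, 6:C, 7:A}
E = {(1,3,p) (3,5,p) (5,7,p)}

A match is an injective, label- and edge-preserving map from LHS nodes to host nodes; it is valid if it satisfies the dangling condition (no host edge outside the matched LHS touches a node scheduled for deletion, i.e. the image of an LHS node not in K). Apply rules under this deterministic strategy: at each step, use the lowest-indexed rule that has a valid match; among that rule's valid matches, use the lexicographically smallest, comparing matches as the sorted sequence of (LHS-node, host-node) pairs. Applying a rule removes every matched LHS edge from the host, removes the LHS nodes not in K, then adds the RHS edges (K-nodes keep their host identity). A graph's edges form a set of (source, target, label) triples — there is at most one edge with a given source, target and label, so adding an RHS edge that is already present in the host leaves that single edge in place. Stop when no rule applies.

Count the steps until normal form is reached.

Answer: 3

Rewrite trace:
start.  V:8 E:3  edges: 1-p->3 3-p->5 5-p->7
1. fire R0 via {0↦2, 1↦7, 2↦5}  →  V:6 E:2  edges: 1-p->3 3-p->5
2. fire R0 via {0↦4, 1↦5, 2↦3}  →  V:4 E:1  edges: 1-p->3
3. fire R0 via {0↦6, 1↦3, 2↦1}  →  V:2 E:0  edges: ∅
final graph: no rule applies after step 3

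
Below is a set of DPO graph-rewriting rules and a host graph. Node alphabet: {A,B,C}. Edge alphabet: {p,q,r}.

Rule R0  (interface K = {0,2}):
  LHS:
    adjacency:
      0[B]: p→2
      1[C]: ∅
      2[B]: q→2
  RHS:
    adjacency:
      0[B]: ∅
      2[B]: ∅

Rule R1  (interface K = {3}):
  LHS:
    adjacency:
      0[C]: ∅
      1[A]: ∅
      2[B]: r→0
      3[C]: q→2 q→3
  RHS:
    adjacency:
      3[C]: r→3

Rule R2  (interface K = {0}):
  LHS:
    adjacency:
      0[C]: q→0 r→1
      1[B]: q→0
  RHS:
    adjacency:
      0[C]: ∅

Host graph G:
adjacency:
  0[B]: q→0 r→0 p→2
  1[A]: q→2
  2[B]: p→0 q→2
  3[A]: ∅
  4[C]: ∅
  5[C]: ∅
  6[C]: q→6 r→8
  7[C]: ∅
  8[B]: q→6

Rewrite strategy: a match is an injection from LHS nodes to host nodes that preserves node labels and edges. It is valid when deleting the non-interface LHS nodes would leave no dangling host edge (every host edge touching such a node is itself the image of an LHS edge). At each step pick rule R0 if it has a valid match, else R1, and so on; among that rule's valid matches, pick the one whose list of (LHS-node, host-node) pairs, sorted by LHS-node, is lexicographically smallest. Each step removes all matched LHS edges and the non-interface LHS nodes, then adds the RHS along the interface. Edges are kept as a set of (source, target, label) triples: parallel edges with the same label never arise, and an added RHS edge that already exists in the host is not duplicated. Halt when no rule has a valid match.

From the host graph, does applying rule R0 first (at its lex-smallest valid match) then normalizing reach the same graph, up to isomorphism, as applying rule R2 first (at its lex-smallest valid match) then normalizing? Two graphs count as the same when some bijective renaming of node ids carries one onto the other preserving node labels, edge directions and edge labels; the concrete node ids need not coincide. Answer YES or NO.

Answer: YES

Steps:
branch R0-first: apply at {0↦0, 1↦4, 2↦2} → |E|=7, then 2 more step(s) → NF |V|=6 |E|=2 V={0:B, 1:A, 2:B, 3:A, 6:C, 7:C} E=0-r->0 1-q->2
branch R2-first: apply at {0↦6, 1↦8} → |E|=6, then 2 more step(s) → NF |V|=6 |E|=2 V={0:B, 1:A, 2:B, 3:A, 6:C, 7:C} E=0-r->0 1-q->2
graphs isomorphic (equal up to label-preserving node renaming)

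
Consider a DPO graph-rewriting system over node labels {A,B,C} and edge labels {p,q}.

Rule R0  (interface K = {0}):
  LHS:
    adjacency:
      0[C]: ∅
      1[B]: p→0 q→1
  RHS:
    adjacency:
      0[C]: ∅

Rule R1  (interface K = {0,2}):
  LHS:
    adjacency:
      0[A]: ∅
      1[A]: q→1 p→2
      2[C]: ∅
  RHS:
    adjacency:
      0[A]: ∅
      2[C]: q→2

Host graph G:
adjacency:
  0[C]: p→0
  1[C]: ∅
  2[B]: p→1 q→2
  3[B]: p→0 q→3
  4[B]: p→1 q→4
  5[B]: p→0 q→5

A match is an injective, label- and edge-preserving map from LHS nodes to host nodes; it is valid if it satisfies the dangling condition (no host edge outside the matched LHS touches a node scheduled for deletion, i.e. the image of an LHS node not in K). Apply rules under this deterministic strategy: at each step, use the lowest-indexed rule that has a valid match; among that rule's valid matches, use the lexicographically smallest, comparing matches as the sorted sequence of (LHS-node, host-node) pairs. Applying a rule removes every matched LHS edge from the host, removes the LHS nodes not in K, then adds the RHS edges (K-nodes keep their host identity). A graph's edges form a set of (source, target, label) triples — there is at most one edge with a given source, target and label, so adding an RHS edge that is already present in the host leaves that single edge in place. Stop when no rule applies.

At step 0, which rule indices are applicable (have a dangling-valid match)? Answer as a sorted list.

R0: 4 valid matches — {0↦0, 1↦3}, {0↦0, 1↦5}, {0↦1, 1↦2} (+1 more)
R1: no valid match — LHS pattern not found

Answer: [R0]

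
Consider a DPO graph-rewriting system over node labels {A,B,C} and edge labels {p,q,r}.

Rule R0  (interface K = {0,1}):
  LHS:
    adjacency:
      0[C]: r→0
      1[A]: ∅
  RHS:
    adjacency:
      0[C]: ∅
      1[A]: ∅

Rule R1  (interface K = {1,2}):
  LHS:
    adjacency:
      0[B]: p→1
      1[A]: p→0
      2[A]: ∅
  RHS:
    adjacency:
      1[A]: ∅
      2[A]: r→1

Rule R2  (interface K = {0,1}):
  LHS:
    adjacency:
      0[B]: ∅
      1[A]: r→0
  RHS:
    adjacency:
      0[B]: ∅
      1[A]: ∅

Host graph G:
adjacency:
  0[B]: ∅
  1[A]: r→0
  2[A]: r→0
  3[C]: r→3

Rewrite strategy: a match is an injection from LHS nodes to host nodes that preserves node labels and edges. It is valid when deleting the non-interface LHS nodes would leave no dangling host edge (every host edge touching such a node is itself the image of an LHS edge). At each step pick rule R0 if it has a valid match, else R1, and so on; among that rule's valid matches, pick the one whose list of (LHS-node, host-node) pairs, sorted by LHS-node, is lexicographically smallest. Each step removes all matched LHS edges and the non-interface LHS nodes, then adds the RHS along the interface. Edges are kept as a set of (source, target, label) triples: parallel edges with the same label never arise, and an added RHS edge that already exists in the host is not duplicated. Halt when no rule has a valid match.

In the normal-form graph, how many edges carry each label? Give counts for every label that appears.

[0] host  ⇒  4 nodes, 3 edges  {1-r->0 2-r->0 3-r->3}
[1] R0 @ {0↦3, 1↦1}  ⇒  4 nodes, 2 edges  {1-r->0 2-r->0}
[2] R2 @ {0↦0, 1↦1}  ⇒  4 nodes, 1 edges  {2-r->0}
[3] R2 @ {0↦0, 1↦2}  ⇒  4 nodes, 0 edges  {∅}
halt: no rule applies after step 3
NF edges: []

Answer: (no edges)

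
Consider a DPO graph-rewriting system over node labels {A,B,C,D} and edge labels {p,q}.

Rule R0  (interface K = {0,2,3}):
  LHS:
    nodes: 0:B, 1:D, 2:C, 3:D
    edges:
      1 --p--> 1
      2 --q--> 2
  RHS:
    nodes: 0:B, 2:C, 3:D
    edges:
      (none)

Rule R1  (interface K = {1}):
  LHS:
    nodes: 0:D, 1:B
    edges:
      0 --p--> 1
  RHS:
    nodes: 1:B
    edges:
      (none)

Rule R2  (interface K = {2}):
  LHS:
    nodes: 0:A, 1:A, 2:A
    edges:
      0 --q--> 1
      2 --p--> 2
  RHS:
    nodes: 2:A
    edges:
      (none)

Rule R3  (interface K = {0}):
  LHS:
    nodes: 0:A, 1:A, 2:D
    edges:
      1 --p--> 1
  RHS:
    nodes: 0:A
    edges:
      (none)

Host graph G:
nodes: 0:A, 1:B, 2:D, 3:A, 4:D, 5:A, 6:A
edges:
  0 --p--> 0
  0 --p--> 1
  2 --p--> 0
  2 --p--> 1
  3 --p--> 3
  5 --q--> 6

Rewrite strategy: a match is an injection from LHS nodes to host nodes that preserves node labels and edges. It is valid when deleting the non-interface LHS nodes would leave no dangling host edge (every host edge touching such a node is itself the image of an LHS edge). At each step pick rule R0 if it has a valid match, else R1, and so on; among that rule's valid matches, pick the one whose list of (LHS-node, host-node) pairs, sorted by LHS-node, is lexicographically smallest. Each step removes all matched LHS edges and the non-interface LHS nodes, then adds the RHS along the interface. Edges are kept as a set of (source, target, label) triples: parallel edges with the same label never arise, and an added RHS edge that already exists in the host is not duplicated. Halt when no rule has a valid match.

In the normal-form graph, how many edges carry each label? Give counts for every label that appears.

Answer: p:3

Rewrite trace:
[0] host  ⇒  7 nodes, 6 edges  {0-p->0 0-p->1 2-p->0 2-p->1 3-p->3 5-q->6}
[1] R2 @ {0↦5, 1↦6, 2↦0}  ⇒  5 nodes, 4 edges  {0-p->1 2-p->0 2-p->1 3-p->3}
[2] R3 @ {0↦0, 1↦3, 2↦4}  ⇒  3 nodes, 3 edges  {0-p->1 2-p->0 2-p->1}
normal form: no rule applies after step 2
NF edges: [(0, 1, 'p'), (2, 0, 'p'), (2, 1, 'p')]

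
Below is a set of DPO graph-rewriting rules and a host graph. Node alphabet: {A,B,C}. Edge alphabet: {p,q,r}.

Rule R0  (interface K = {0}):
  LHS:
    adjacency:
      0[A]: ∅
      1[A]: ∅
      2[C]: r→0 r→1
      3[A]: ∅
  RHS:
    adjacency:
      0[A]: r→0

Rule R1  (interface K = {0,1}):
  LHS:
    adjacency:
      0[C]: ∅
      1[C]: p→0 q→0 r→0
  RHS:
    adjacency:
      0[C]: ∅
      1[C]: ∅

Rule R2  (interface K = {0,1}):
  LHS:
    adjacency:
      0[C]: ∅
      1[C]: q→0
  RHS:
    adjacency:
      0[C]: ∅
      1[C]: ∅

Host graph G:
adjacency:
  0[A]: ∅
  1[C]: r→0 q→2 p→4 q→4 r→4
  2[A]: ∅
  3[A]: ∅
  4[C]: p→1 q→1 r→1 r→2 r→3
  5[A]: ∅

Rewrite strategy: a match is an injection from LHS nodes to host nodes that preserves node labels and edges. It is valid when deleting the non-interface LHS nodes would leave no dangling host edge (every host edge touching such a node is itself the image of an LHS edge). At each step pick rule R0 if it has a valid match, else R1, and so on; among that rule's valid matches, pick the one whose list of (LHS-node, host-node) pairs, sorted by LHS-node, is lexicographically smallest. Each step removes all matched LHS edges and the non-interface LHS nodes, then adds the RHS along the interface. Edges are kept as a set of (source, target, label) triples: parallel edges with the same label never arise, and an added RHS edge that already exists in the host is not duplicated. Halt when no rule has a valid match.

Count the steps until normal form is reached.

Answer: 3

Steps:
[0] host  ⇒  6 nodes, 10 edges  {1-r->0 1-q->2 1-p->4 1-q->4 1-r->4 4-p->1 4-q->1 4-r->1 4-r->2 4-r->3}
[1] R1 @ {0↦1, 1↦4}  ⇒  6 nodes, 7 edges  {1-r->0 1-q->2 1-p->4 1-q->4 1-r->4 4-r->2 4-r->3}
[2] R1 @ {0↦4, 1↦1}  ⇒  6 nodes, 4 edges  {1-r->0 1-q->2 4-r->2 4-r->3}
[3] R0 @ {0↦2, 1↦3, 2↦4, 3↦5}  ⇒  3 nodes, 3 edges  {1-r->0 1-q->2 2-r->2}
normal form: no rule applies after step 3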